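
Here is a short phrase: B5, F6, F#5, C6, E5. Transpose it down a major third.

B5: a third down reaches G, and 4 semitones makes it G5.
A major third down from F6 gives Db6.
A major third down from F#5 gives D5.
C6 down a major third is Ab5.
E5 down a major third is C5.

G5 Db6 D5 Ab5 C5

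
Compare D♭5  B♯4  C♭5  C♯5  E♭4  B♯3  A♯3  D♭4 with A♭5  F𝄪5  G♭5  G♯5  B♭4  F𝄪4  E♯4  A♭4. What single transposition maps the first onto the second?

Take the first pair: Db5 → Ab5. D to A spans 5 letter names, so the interval is some kind of fifth.
Db5 to Ab5 is 7 semitones, which makes it a perfect fifth; the second version is higher, so the direction is up.
Checking another pair — Db4 → Ab4 — gives the same interval.

up a perfect fifth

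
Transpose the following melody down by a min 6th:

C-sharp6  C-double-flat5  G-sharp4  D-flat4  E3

C#6 -> E#5
Cbb5 -> Ebb4
G#4 -> B#3
Db4 -> F3
E3 -> G#2

E#5 Ebb4 B#3 F3 G#2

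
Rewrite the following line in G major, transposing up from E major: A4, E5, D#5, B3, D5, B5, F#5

C5 G5 F#5 D4 F5 D6 A5

E major to G major up is a minor third, so every note moves up by that interval.
A4 → C5
E5 → G5
D#5 → F#5
B3 → D4
D5 → F5
B5 → D6
F#5 → A5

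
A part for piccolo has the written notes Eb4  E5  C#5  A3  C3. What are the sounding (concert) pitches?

Eb5 E6 C#6 A4 C4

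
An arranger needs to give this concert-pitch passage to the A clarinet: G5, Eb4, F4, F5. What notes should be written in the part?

Bb5 Gb4 Ab4 Ab5

The A clarinet sounds a minor third below written, so the written part must be a minor third above concert — transpose each note up.
G5 → Bb5
Eb4 → Gb4
F4 → Ab4
F5 → Ab5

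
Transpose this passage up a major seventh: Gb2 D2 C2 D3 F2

A major seventh up from Gb2 gives F3.
D2: a seventh up reaches C, and 11 semitones makes it C#3.
C2 up a major seventh is B2.
D3 up a major seventh is C#4.
F2 up a major seventh is E3.

F3 C#3 B2 C#4 E3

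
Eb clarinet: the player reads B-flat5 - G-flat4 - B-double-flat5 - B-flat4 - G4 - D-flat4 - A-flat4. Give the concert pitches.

Db6 Bbb4 Dbb6 Db5 Bb4 Fb4 Cb5

The Eb clarinet sounds a minor third above written, so transpose each written note up a minor third.
Bb5 to Db6
Gb4 to Bbb4
Bbb5 to Dbb6
Bb4 to Db5
G4 to Bb4
Db4 to Fb4
Ab4 to Cb5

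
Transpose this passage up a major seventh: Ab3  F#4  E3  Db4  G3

Ab3 gives G4
F#4 gives E#5
E3 gives D#4
Db4 gives C5
G3 gives F#4

G4 E#5 D#4 C5 F#4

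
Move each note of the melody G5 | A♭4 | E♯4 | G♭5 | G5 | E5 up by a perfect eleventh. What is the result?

G5 -> C7
Ab4 -> Db6
E#4 -> A#5
Gb5 -> Cb7
G5 -> C7
E5 -> A6

C7 Db6 A#5 Cb7 C7 A6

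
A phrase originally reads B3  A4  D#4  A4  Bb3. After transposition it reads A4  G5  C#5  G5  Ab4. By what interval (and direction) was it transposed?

Take the first pair: B3 → A4. B to A spans 7 letter names, so the interval is some kind of seventh.
B3 to A4 is 10 semitones, which makes it a minor seventh; the second version is higher, so the direction is up.
Checking another pair — Bb3 → Ab4 — gives the same interval.

up a minor seventh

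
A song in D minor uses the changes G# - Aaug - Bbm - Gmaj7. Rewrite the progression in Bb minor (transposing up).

D minor up to Bb minor is a minor sixth; each chord root moves by that interval while the quality stays the same.
G#: root G# up a minor sixth → E, giving E.
Aaug: root A up a minor sixth → F, giving Faug.
Bbm: root Bb up a minor sixth → Gb, giving Gbm.
Gmaj7: root G up a minor sixth → Eb, giving Ebmaj7.

E Faug Gbm Ebmaj7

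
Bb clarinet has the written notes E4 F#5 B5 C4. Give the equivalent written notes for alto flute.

First find concert pitch: the Bb clarinet sounds a major second below written, so E4 F#5 B5 C4 sounds D4 E5 A5 Bb3.
Then write for alto flute: it sounds a perfect fourth below written, so the part must be a perfect fourth above concert.
D4 → G4
E5 → A5
A5 → D6
Bb3 → Eb4

G4 A5 D6 Eb4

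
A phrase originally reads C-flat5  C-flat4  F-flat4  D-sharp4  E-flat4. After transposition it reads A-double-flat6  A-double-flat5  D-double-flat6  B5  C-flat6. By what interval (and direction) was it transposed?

up a minor thirteenth

Take the first pair: Cb5 → Abb6. C to A spans 13 letter names, so the interval is some kind of thirteenth.
Cb5 to Abb6 is 20 semitones, which makes it a minor thirteenth; the second version is higher, so the direction is up.
Checking another pair — Eb4 → Cb6 — gives the same interval.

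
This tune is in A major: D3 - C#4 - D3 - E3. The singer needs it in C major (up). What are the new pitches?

From A up to C is a minor third; apply that to each pitch.
D3 to F3
C#4 to E4
D3 to F3
E3 to G3

F3 E4 F3 G3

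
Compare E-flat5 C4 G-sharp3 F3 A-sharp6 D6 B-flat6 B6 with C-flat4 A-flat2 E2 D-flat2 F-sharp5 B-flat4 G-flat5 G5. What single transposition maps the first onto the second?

From Eb5 to Cb4 is 10 letter names — a tenth of some quality.
Cb4 to Eb5 is 16 semitones, which makes it a major tenth; the second version is lower, so the direction is down.
Checking another pair — B6 → G5 — gives the same interval.

down a major tenth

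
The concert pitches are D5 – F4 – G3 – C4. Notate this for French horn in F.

A5 C5 D4 G4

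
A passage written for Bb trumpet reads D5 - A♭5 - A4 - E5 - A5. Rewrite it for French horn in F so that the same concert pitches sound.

G5 Db6 D5 A5 D6

First find concert pitch: the Bb trumpet sounds a major second below written, so D5 A♭5 A4 E5 A5 sounds C5 Gb5 G4 D5 G5.
Then write for French horn in F: it sounds a perfect fifth below written, so the part must be a perfect fifth above concert.
C5 → G5
Gb5 → Db6
G4 → D5
D5 → A5
G5 → D6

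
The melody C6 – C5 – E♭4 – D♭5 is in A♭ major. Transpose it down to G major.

B5 B4 D4 C5

A♭ major to G major down is a minor second, so every note moves down by that interval.
C6 gives B5
C5 gives B4
Eb4 gives D4
Db5 gives C5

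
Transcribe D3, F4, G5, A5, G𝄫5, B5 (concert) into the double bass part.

D4 F5 G6 A6 Gbb6 B6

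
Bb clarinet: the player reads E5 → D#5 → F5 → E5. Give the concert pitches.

D5 C#5 Eb5 D5

The Bb clarinet sounds a major second below written, so transpose each written note down a major second.
E5 to D5
D#5 to C#5
F5 to Eb5
E5 to D5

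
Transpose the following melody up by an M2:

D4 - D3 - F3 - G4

A major second up from D4 gives E4.
A major second up from D3 gives E3.
F3 up a major second is G3.
A major second up from G4 gives A4.

E4 E3 G3 A4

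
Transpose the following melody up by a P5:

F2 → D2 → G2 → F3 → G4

F2 up a perfect fifth is C3.
D2: a fifth up reaches A, and 7 semitones makes it A2.
G2: a fifth up reaches D, and 7 semitones makes it D3.
F3: a fifth up reaches C, and 7 semitones makes it C4.
G4 up a perfect fifth is D5.

C3 A2 D3 C4 D5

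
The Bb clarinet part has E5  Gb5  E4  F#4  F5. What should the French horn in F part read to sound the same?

A5 Cb6 A4 B4 Bb5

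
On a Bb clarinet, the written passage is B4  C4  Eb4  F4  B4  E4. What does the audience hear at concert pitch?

A4 Bb3 Db4 Eb4 A4 D4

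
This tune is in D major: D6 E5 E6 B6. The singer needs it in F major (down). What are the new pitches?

F5 G4 G5 D6

From D down to F is a major sixth; apply that to each pitch.
D6 gives F5
E5 gives G4
E6 gives G5
B6 gives D6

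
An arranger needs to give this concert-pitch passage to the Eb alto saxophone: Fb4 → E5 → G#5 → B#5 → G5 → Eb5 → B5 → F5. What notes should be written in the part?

Written C4 sounds as Eb3 on the Eb alto saxophone, so concert pitches are written a major sixth up.
Fb4 becomes Db5
E5 becomes C#6
G#5 becomes E#6
B#5 becomes G##6
G5 becomes E6
Eb5 becomes C6
B5 becomes G#6
F5 becomes D6

Db5 C#6 E#6 G##6 E6 C6 G#6 D6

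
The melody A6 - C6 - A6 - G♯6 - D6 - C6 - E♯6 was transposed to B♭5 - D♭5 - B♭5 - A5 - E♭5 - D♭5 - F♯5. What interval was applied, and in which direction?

From A6 to Bb5 is 7 letter names — a seventh of some quality.
Bb5 to A6 is 11 semitones, which makes it a major seventh; the second version is lower, so the direction is down.
Checking another pair — E#6 → F#5 — gives the same interval.

down a major seventh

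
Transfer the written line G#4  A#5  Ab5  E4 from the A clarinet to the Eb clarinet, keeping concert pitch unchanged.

First find concert pitch: the A clarinet sounds a minor third below written, so G#4 A#5 Ab5 E4 sounds E#4 F##5 F5 C#4.
Then write for Eb clarinet: it sounds a minor third above written, so the part must be a minor third below concert.
E#4 → C##4
F##5 → D##5
F5 → D5
C#4 → A#3

C##4 D##5 D5 A#3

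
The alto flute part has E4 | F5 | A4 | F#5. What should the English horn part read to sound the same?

First find concert pitch: the alto flute sounds a perfect fourth below written, so E4 F5 A4 F#5 sounds B3 C5 E4 C#5.
Then write for English horn: it sounds a perfect fifth below written, so the part must be a perfect fifth above concert.
B3 → F#4
C5 → G5
E4 → B4
C#5 → G#5

F#4 G5 B4 G#5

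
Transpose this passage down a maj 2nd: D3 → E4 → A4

C3 D4 G4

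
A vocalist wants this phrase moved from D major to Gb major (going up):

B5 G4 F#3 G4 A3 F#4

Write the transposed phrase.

From D up to Gb is a diminished fourth; apply that to each pitch.
B5 -> Eb6
G4 -> Cb5
F#3 -> Bb3
G4 -> Cb5
A3 -> Db4
F#4 -> Bb4

Eb6 Cb5 Bb3 Cb5 Db4 Bb4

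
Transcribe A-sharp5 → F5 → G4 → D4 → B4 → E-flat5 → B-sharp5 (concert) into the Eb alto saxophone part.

F##6 D6 E5 B4 G#5 C6 G##6

Written C4 sounds as Eb3 on the Eb alto saxophone, so concert pitches are written a major sixth up.
A#5 -> F##6
F5 -> D6
G4 -> E5
D4 -> B4
B4 -> G#5
Eb5 -> C6
B#5 -> G##6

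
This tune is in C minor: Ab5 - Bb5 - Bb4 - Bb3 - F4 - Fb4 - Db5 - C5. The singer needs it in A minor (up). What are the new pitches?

F6 G6 G5 G4 D5 Db5 Bb5 A5

C minor to A minor up is a major sixth, so every note moves up by that interval.
Ab5 → F6
Bb5 → G6
Bb4 → G5
Bb3 → G4
F4 → D5
Fb4 → Db5
Db5 → Bb5
C5 → A5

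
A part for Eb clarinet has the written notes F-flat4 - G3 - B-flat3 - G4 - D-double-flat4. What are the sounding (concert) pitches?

Abb4 Bb3 Db4 Bb4 Fbb4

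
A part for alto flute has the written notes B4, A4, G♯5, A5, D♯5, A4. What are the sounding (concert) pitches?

F#4 E4 D#5 E5 A#4 E4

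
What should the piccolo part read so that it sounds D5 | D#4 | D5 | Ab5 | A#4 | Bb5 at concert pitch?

D4 D#3 D4 Ab4 A#3 Bb4

Written C4 sounds as C5 on the piccolo, so concert pitches are written a perfect octave down.
D5 -> D4
D#4 -> D#3
D5 -> D4
Ab5 -> Ab4
A#4 -> A#3
Bb5 -> Bb4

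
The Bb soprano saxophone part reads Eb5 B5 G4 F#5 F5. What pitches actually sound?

Db5 A5 F4 E5 Eb5

The Bb soprano saxophone sounds a major second below written, so transpose each written note down a major second.
Eb5 → Db5
B5 → A5
G4 → F4
F#5 → E5
F5 → Eb5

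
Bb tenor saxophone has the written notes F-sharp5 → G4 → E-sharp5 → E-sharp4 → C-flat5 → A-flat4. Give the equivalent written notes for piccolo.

E3 F2 D#3 D#2 Bbb2 Gb2

First find concert pitch: the Bb tenor saxophone sounds a major ninth below written, so F-sharp5 G4 E-sharp5 E-sharp4 C-flat5 A-flat4 sounds E4 F3 D#4 D#3 Bbb3 Gb3.
Then write for piccolo: it sounds a perfect octave above written, so the part must be a perfect octave below concert.
E4 → E3
F3 → F2
D#4 → D#3
D#3 → D#2
Bbb3 → Bbb2
Gb3 → Gb2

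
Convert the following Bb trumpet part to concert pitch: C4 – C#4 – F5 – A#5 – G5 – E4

Bb3 B3 Eb5 G#5 F5 D4

The Bb trumpet sounds a major second below written, so transpose each written note down a major second.
C4 becomes Bb3
C#4 becomes B3
F5 becomes Eb5
A#5 becomes G#5
G5 becomes F5
E4 becomes D4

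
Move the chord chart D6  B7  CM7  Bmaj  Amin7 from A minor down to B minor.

A minor down to B minor is a minor seventh; each chord root moves by that interval while the quality stays the same.
D6: root D down a minor seventh → E, giving E6.
B7: root B down a minor seventh → C#, giving C#7.
CM7: root C down a minor seventh → D, giving DM7.
Bmaj: root B down a minor seventh → C#, giving C#maj.
Amin7: root A down a minor seventh → B, giving Bmin7.

E6 C#7 DM7 C#maj Bmin7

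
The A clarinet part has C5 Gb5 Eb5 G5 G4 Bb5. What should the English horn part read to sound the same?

First find concert pitch: the A clarinet sounds a minor third below written, so C5 Gb5 Eb5 G5 G4 Bb5 sounds A4 Eb5 C5 E5 E4 G5.
Then write for English horn: it sounds a perfect fifth below written, so the part must be a perfect fifth above concert.
A4 → E5
Eb5 → Bb5
C5 → G5
E5 → B5
E4 → B4
G5 → D6

E5 Bb5 G5 B5 B4 D6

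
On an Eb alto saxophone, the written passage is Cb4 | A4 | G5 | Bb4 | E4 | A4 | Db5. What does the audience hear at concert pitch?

Ebb3 C4 Bb4 Db4 G3 C4 Fb4

The Eb alto saxophone sounds a major sixth below written, so transpose each written note down a major sixth.
Cb4 to Ebb3
A4 to C4
G5 to Bb4
Bb4 to Db4
E4 to G3
A4 to C4
Db5 to Fb4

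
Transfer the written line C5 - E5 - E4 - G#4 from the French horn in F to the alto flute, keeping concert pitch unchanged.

Bb4 D5 D4 F#4

First find concert pitch: the French horn in F sounds a perfect fifth below written, so C5 E5 E4 G#4 sounds F4 A4 A3 C#4.
Then write for alto flute: it sounds a perfect fourth below written, so the part must be a perfect fourth above concert.
F4 → Bb4
A4 → D5
A3 → D4
C#4 → F#4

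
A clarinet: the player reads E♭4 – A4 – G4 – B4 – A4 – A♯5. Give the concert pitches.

C4 F#4 E4 G#4 F#4 F##5

The A clarinet sounds a minor third below written, so transpose each written note down a minor third.
Eb4 becomes C4
A4 becomes F#4
G4 becomes E4
B4 becomes G#4
A4 becomes F#4
A#5 becomes F##5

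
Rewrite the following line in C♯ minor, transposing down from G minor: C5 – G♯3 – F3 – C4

F#4 C##3 B2 F#3

G minor to C♯ minor down is a diminished fifth, so every note moves down by that interval.
C5 -> F#4
G#3 -> C##3
F3 -> B2
C4 -> F#3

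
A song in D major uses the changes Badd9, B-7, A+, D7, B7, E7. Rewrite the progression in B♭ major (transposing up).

Gadd9 G-7 F+ Bb7 G7 C7

D major up to B♭ major is a minor sixth; each chord root moves by that interval while the quality stays the same.
Badd9: root B up a minor sixth → G, giving Gadd9.
B-7: root B up a minor sixth → G, giving G-7.
A+: root A up a minor sixth → F, giving F+.
D7: root D up a minor sixth → Bb, giving Bb7.
B7: root B up a minor sixth → G, giving G7.
E7: root E up a minor sixth → C, giving C7.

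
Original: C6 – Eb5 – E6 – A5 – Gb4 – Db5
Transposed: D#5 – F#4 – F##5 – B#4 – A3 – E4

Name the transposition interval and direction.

From C6 to D#5 is 7 letter names — a seventh of some quality.
D#5 to C6 is 9 semitones, which makes it a diminished seventh; the second version is lower, so the direction is down.
Checking another pair — Db5 → E4 — gives the same interval.

down a diminished seventh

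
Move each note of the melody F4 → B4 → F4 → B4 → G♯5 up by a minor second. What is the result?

Gb4 C5 Gb4 C5 A5

F4: a second up reaches G, and 1 semitone makes it Gb4.
B4 up a minor second is C5.
F4: a second up reaches G, and 1 semitone makes it Gb4.
A minor second up from B4 gives C5.
G#5 up a minor second is A5.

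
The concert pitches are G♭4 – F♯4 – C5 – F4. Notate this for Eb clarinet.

Eb4 D#4 A4 D4

Written C4 sounds as Eb4 on the Eb clarinet, so concert pitches are written a minor third down.
Gb4 → Eb4
F#4 → D#4
C5 → A4
F4 → D4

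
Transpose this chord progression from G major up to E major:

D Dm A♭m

B Bm Fm

G major up to E major is a major sixth; each chord root moves by that interval while the quality stays the same.
D: root D up a major sixth → B, giving B.
Dm: root D up a major sixth → B, giving Bm.
A♭m: root A♭ up a major sixth → F, giving Fm.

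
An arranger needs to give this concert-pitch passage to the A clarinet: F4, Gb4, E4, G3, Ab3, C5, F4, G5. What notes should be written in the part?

The A clarinet sounds a minor third below written, so the written part must be a minor third above concert — transpose each note up.
F4 to Ab4
Gb4 to Bbb4
E4 to G4
G3 to Bb3
Ab3 to Cb4
C5 to Eb5
F4 to Ab4
G5 to Bb5

Ab4 Bbb4 G4 Bb3 Cb4 Eb5 Ab4 Bb5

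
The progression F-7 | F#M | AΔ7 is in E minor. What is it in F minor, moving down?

Gb-7 GM BbΔ7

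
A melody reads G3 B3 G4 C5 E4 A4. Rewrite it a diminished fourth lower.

G3 → D#3
B3 → F##3
G4 → D#4
C5 → G#4
E4 → B#3
A4 → E#4

D#3 F##3 D#4 G#4 B#3 E#4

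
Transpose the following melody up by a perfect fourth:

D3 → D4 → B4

G3 G4 E5

D3 gives G3
D4 gives G4
B4 gives E5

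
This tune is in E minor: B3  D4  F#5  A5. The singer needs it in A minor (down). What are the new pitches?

E3 G3 B4 D5

From E down to A is a perfect fifth; apply that to each pitch.
B3 → E3
D4 → G3
F#5 → B4
A5 → D5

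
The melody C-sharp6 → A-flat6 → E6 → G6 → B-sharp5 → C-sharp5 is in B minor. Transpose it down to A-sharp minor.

B#5 G6 D#6 F#6 A##5 B#4

From B down to A-sharp is a minor second; apply that to each pitch.
C#6 to B#5
Ab6 to G6
E6 to D#6
G6 to F#6
B#5 to A##5
C#5 to B#4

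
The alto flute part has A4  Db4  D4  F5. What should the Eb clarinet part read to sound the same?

First find concert pitch: the alto flute sounds a perfect fourth below written, so A4 Db4 D4 F5 sounds E4 Ab3 A3 C5.
Then write for Eb clarinet: it sounds a minor third above written, so the part must be a minor third below concert.
E4 → C#4
Ab3 → F3
A3 → F#3
C5 → A4

C#4 F3 F#3 A4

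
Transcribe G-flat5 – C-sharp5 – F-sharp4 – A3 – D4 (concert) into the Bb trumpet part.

Written C4 sounds as Bb3 on the Bb trumpet, so concert pitches are written a major second up.
Gb5 -> Ab5
C#5 -> D#5
F#4 -> G#4
A3 -> B3
D4 -> E4

Ab5 D#5 G#4 B3 E4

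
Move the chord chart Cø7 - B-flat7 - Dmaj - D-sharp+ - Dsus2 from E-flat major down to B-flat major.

E-flat major down to B-flat major is a perfect fourth; each chord root moves by that interval while the quality stays the same.
Cø7: root C down a perfect fourth → G, giving Gø7.
B-flat7: root B-flat down a perfect fourth → F, giving F7.
Dmaj: root D down a perfect fourth → A, giving Amaj.
D-sharp+: root D-sharp down a perfect fourth → A#, giving A#+.
Dsus2: root D down a perfect fourth → A, giving Asus2.

Gø7 F7 Amaj A#+ Asus2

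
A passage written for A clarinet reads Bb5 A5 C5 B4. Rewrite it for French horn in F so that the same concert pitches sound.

D6 C#6 E5 D#5

First find concert pitch: the A clarinet sounds a minor third below written, so Bb5 A5 C5 B4 sounds G5 F#5 A4 G#4.
Then write for French horn in F: it sounds a perfect fifth below written, so the part must be a perfect fifth above concert.
G5 → D6
F#5 → C#6
A4 → E5
G#4 → D#5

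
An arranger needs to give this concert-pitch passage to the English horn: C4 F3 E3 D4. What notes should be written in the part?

G4 C4 B3 A4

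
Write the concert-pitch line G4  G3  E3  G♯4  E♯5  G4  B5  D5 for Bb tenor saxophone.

The Bb tenor saxophone sounds a major ninth below written, so the written part must be a major ninth above concert — transpose each note up.
G4 to A5
G3 to A4
E3 to F#4
G#4 to A#5
E#5 to F##6
G4 to A5
B5 to C#7
D5 to E6

A5 A4 F#4 A#5 F##6 A5 C#7 E6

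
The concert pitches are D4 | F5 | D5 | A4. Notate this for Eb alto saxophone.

B4 D6 B5 F#5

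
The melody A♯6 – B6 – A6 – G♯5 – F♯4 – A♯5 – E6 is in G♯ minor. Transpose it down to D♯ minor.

E#6 F#6 E6 D#5 C#4 E#5 B5

From G♯ down to D♯ is a perfect fourth; apply that to each pitch.
A#6 → E#6
B6 → F#6
A6 → E6
G#5 → D#5
F#4 → C#4
A#5 → E#5
E6 → B5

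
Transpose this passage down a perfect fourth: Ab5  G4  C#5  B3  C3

Ab5 down a perfect fourth is Eb5.
A perfect fourth down from G4 gives D4.
A perfect fourth down from C#5 gives G#4.
B3 down a perfect fourth is F#3.
A perfect fourth down from C3 gives G2.

Eb5 D4 G#4 F#3 G2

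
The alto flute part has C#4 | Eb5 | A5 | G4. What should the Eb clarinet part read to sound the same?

E#3 G4 C#5 B3

First find concert pitch: the alto flute sounds a perfect fourth below written, so C#4 Eb5 A5 G4 sounds G#3 Bb4 E5 D4.
Then write for Eb clarinet: it sounds a minor third above written, so the part must be a minor third below concert.
G#3 → E#3
Bb4 → G4
E5 → C#5
D4 → B3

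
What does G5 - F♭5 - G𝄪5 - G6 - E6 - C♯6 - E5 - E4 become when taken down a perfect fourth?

G5: a fourth down reaches D, and 5 semitones makes it D5.
A perfect fourth down from Fb5 gives Cb5.
A perfect fourth down from G##5 gives D##5.
G6: a fourth down reaches D, and 5 semitones makes it D6.
E6 down a perfect fourth is B5.
C#6 down a perfect fourth is G#5.
E5 down a perfect fourth is B4.
E4 down a perfect fourth is B3.

D5 Cb5 D##5 D6 B5 G#5 B4 B3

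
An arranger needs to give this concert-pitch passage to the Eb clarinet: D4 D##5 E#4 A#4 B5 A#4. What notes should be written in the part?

Written C4 sounds as Eb4 on the Eb clarinet, so concert pitches are written a minor third down.
D4 → B3
D##5 → B##4
E#4 → C##4
A#4 → F##4
B5 → G#5
A#4 → F##4

B3 B##4 C##4 F##4 G#5 F##4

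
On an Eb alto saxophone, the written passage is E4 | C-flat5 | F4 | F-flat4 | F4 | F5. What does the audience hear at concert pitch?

G3 Ebb4 Ab3 Abb3 Ab3 Ab4

The Eb alto saxophone sounds a major sixth below written, so transpose each written note down a major sixth.
E4 gives G3
Cb5 gives Ebb4
F4 gives Ab3
Fb4 gives Abb3
F4 gives Ab3
F5 gives Ab4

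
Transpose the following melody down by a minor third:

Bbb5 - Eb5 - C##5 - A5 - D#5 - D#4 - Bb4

Gb5 C5 A##4 F#5 B#4 B#3 G4

A minor third down from Bbb5 gives Gb5.
Eb5 down a minor third is C5.
C##5 down a minor third is A##4.
A minor third down from A5 gives F#5.
A minor third down from D#5 gives B#4.
A minor third down from D#4 gives B#3.
A minor third down from Bb4 gives G4.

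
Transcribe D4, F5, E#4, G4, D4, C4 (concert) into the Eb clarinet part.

B3 D5 C##4 E4 B3 A3

The Eb clarinet sounds a minor third above written, so the written part must be a minor third below concert — transpose each note down.
D4 becomes B3
F5 becomes D5
E#4 becomes C##4
G4 becomes E4
D4 becomes B3
C4 becomes A3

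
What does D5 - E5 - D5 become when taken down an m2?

D5: a second down reaches C, and 1 semitone makes it C#5.
E5 down a minor second is D#5.
D5 down a minor second is C#5.

C#5 D#5 C#5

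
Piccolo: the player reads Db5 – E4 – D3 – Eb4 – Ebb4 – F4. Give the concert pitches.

Written C4 on the piccolo sounds as C5, a perfect octave higher; apply that shift to every note.
Db5 -> Db6
E4 -> E5
D3 -> D4
Eb4 -> Eb5
Ebb4 -> Ebb5
F4 -> F5

Db6 E5 D4 Eb5 Ebb5 F5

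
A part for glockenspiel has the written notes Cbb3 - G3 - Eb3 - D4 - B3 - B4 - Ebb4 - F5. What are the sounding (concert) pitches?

Written C4 on the glockenspiel sounds as C6, a perfect fifteenth higher; apply that shift to every note.
Cbb3 to Cbb5
G3 to G5
Eb3 to Eb5
D4 to D6
B3 to B5
B4 to B6
Ebb4 to Ebb6
F5 to F7

Cbb5 G5 Eb5 D6 B5 B6 Ebb6 F7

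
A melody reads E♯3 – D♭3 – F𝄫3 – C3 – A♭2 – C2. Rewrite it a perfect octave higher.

E#3 → E#4
Db3 → Db4
Fbb3 → Fbb4
C3 → C4
Ab2 → Ab3
C2 → C3

E#4 Db4 Fbb4 C4 Ab3 C3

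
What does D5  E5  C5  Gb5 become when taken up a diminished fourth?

D5 → Gb5
E5 → Ab5
C5 → Fb5
Gb5 → Cbb6

Gb5 Ab5 Fb5 Cbb6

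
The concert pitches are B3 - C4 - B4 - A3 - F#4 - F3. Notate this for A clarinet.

D4 Eb4 D5 C4 A4 Ab3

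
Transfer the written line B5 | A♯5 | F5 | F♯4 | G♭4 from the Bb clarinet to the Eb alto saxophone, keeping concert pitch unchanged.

F#6 E#6 C6 C#5 Db5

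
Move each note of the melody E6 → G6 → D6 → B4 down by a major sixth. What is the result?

G5 Bb5 F5 D4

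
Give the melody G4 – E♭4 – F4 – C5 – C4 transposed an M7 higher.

F#5 D5 E5 B5 B4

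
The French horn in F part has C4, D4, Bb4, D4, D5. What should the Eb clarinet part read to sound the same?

First find concert pitch: the French horn in F sounds a perfect fifth below written, so C4 D4 Bb4 D4 D5 sounds F3 G3 Eb4 G3 G4.
Then write for Eb clarinet: it sounds a minor third above written, so the part must be a minor third below concert.
F3 → D3
G3 → E3
Eb4 → C4
G3 → E3
G4 → E4

D3 E3 C4 E3 E4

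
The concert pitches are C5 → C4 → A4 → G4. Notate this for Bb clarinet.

D5 D4 B4 A4

Written C4 sounds as Bb3 on the Bb clarinet, so concert pitches are written a major second up.
C5 -> D5
C4 -> D4
A4 -> B4
G4 -> A4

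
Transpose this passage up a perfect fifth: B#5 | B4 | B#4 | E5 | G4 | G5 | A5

A perfect fifth up from B#5 gives F##6.
B4 up a perfect fifth is F#5.
B#4 up a perfect fifth is F##5.
E5 up a perfect fifth is B5.
G4 up a perfect fifth is D5.
G5 up a perfect fifth is D6.
A5: a fifth up reaches E, and 7 semitones makes it E6.

F##6 F#5 F##5 B5 D5 D6 E6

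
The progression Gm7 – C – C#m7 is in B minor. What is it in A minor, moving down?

Fm7 Bb Bm7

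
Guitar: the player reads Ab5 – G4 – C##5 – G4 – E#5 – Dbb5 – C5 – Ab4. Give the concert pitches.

Written C4 on the guitar sounds as C3, a perfect octave lower; apply that shift to every note.
Ab5 → Ab4
G4 → G3
C##5 → C##4
G4 → G3
E#5 → E#4
Dbb5 → Dbb4
C5 → C4
Ab4 → Ab3

Ab4 G3 C##4 G3 E#4 Dbb4 C4 Ab3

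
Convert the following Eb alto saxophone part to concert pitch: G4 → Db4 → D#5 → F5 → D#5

Bb3 Fb3 F#4 Ab4 F#4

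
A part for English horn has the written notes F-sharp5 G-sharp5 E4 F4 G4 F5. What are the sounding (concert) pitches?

B4 C#5 A3 Bb3 C4 Bb4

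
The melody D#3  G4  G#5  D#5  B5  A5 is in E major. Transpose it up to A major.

G#3 C5 C#6 G#5 E6 D6

E major to A major up is a perfect fourth, so every note moves up by that interval.
D#3 becomes G#3
G4 becomes C5
G#5 becomes C#6
D#5 becomes G#5
B5 becomes E6
A5 becomes D6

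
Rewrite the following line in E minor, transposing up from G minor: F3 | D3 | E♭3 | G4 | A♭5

G minor to E minor up is a major sixth, so every note moves up by that interval.
F3 → D4
D3 → B3
Eb3 → C4
G4 → E5
Ab5 → F6

D4 B3 C4 E5 F6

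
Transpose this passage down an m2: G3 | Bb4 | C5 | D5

F#3 A4 B4 C#5

G3 becomes F#3
Bb4 becomes A4
C5 becomes B4
D5 becomes C#5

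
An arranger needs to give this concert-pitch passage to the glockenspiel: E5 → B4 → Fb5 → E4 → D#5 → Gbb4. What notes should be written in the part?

E3 B2 Fb3 E2 D#3 Gbb2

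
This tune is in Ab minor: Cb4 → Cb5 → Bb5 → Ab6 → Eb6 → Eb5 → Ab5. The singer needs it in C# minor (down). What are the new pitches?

E3 E4 D#5 C#6 G#5 G#4 C#5

Ab minor to C# minor down is a diminished sixth, so every note moves down by that interval.
Cb4 to E3
Cb5 to E4
Bb5 to D#5
Ab6 to C#6
Eb6 to G#5
Eb5 to G#4
Ab5 to C#5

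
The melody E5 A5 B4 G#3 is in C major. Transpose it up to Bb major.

C major to Bb major up is a minor seventh, so every note moves up by that interval.
E5 becomes D6
A5 becomes G6
B4 becomes A5
G#3 becomes F#4

D6 G6 A5 F#4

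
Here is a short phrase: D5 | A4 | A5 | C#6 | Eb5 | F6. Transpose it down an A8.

An augmented octave down from D5 gives Db4.
A4 down an augmented octave is Ab3.
A5: an octave down reaches A, and 13 semitones makes it Ab4.
C#6: an octave down reaches C, and 13 semitones makes it C5.
Eb5 down an augmented octave is Ebb4.
F6 down an augmented octave is Fb5.

Db4 Ab3 Ab4 C5 Ebb4 Fb5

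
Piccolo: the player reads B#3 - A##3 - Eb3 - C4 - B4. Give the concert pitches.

The piccolo sounds a perfect octave above written, so transpose each written note up a perfect octave.
B#3 to B#4
A##3 to A##4
Eb3 to Eb4
C4 to C5
B4 to B5

B#4 A##4 Eb4 C5 B5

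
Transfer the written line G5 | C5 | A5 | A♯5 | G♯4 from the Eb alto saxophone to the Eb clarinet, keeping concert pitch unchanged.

First find concert pitch: the Eb alto saxophone sounds a major sixth below written, so G5 C5 A5 A♯5 G♯4 sounds Bb4 Eb4 C5 C#5 B3.
Then write for Eb clarinet: it sounds a minor third above written, so the part must be a minor third below concert.
Bb4 → G4
Eb4 → C4
C5 → A4
C#5 → A#4
B3 → G#3

G4 C4 A4 A#4 G#3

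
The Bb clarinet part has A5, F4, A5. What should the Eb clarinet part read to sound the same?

First find concert pitch: the Bb clarinet sounds a major second below written, so A5 F4 A5 sounds G5 Eb4 G5.
Then write for Eb clarinet: it sounds a minor third above written, so the part must be a minor third below concert.
G5 → E5
Eb4 → C4
G5 → E5

E5 C4 E5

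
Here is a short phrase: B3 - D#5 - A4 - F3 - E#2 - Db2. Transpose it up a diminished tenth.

B3 → Db5
D#5 → F6
A4 → Cb6
F3 → Abb4
E#2 → G3
Db2 → Fbb3

Db5 F6 Cb6 Abb4 G3 Fbb3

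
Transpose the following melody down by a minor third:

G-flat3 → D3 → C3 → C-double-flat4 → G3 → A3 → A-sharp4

Gb3 down a minor third is Eb3.
D3: a third down reaches B, and 3 semitones makes it B2.
A minor third down from C3 gives A2.
Cbb4: a third down reaches A, and 3 semitones makes it Abb3.
G3 down a minor third is E3.
A3: a third down reaches F, and 3 semitones makes it F#3.
A#4: a third down reaches F, and 3 semitones makes it F##4.

Eb3 B2 A2 Abb3 E3 F#3 F##4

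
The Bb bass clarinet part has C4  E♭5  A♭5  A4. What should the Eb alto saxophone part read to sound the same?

First find concert pitch: the Bb bass clarinet sounds a major ninth below written, so C4 E♭5 A♭5 A4 sounds Bb2 Db4 Gb4 G3.
Then write for Eb alto saxophone: it sounds a major sixth below written, so the part must be a major sixth above concert.
Bb2 → G3
Db4 → Bb4
Gb4 → Eb5
G3 → E4

G3 Bb4 Eb5 E4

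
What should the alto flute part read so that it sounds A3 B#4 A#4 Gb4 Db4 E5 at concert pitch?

D4 E#5 D#5 Cb5 Gb4 A5

Written C4 sounds as G3 on the alto flute, so concert pitches are written a perfect fourth up.
A3 gives D4
B#4 gives E#5
A#4 gives D#5
Gb4 gives Cb5
Db4 gives Gb4
E5 gives A5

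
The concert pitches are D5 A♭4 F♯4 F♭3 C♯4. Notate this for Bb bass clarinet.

E6 Bb5 G#5 Gb4 D#5

Written C4 sounds as Bb2 on the Bb bass clarinet, so concert pitches are written a major ninth up.
D5 gives E6
Ab4 gives Bb5
F#4 gives G#5
Fb3 gives Gb4
C#4 gives D#5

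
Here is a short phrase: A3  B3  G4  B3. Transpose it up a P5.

E4 F#4 D5 F#4

A3 gives E4
B3 gives F#4
G4 gives D5
B3 gives F#4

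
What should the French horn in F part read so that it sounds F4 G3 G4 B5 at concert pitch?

C5 D4 D5 F#6

The French horn in F sounds a perfect fifth below written, so the written part must be a perfect fifth above concert — transpose each note up.
F4 gives C5
G3 gives D4
G4 gives D5
B5 gives F#6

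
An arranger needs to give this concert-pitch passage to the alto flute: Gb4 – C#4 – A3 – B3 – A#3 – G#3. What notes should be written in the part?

The alto flute sounds a perfect fourth below written, so the written part must be a perfect fourth above concert — transpose each note up.
Gb4 → Cb5
C#4 → F#4
A3 → D4
B3 → E4
A#3 → D#4
G#3 → C#4

Cb5 F#4 D4 E4 D#4 C#4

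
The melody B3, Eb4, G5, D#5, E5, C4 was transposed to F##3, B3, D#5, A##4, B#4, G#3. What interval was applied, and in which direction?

down a diminished fourth

From B3 to F##3 is 4 letter names — a fourth of some quality.
F##3 to B3 is 4 semitones, which makes it a diminished fourth; the second version is lower, so the direction is down.
Checking another pair — C4 → G#3 — gives the same interval.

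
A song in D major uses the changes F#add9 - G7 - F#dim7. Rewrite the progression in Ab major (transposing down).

Cadd9 Db7 Cdim7

D major down to Ab major is an augmented fourth; each chord root moves by that interval while the quality stays the same.
F#add9: root F# down an augmented fourth → C, giving Cadd9.
G7: root G down an augmented fourth → Db, giving Db7.
F#dim7: root F# down an augmented fourth → C, giving Cdim7.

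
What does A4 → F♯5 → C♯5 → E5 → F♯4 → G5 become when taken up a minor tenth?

C6 A6 E6 G6 A5 Bb6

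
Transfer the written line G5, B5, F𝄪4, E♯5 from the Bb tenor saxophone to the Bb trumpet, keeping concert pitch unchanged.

G4 B4 F##3 E#4

First find concert pitch: the Bb tenor saxophone sounds a major ninth below written, so G5 B5 F𝄪4 E♯5 sounds F4 A4 E#3 D#4.
Then write for Bb trumpet: it sounds a major second below written, so the part must be a major second above concert.
F4 → G4
A4 → B4
E#3 → F##3
D#4 → E#4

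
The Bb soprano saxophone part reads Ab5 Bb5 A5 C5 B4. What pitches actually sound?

Gb5 Ab5 G5 Bb4 A4

Written C4 on the Bb soprano saxophone sounds as Bb3, a major second lower; apply that shift to every note.
Ab5 gives Gb5
Bb5 gives Ab5
A5 gives G5
C5 gives Bb4
B4 gives A4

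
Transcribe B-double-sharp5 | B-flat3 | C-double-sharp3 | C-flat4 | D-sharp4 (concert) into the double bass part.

B##6 Bb4 C##4 Cb5 D#5

Written C4 sounds as C3 on the double bass, so concert pitches are written a perfect octave up.
B##5 gives B##6
Bb3 gives Bb4
C##3 gives C##4
Cb4 gives Cb5
D#4 gives D#5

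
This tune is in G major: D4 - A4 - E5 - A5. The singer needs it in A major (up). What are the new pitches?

From G up to A is a major second; apply that to each pitch.
D4 → E4
A4 → B4
E5 → F#5
A5 → B5

E4 B4 F#5 B5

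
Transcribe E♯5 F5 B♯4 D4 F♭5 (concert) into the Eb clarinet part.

C##5 D5 G##4 B3 Db5

Written C4 sounds as Eb4 on the Eb clarinet, so concert pitches are written a minor third down.
E#5 becomes C##5
F5 becomes D5
B#4 becomes G##4
D4 becomes B3
Fb5 becomes Db5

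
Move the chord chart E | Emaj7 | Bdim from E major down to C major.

E major down to C major is a major third; each chord root moves by that interval while the quality stays the same.
E: root E down a major third → C, giving C.
Emaj7: root E down a major third → C, giving Cmaj7.
Bdim: root B down a major third → G, giving Gdim.

C Cmaj7 Gdim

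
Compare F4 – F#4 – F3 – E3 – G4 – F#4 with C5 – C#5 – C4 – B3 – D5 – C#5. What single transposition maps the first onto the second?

up a perfect fifth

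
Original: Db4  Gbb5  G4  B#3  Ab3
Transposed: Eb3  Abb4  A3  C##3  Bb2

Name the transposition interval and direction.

down a minor seventh

Take the first pair: Db4 → Eb3. D to E spans 7 letter names, so the interval is some kind of seventh.
Eb3 to Db4 is 10 semitones, which makes it a minor seventh; the second version is lower, so the direction is down.
Checking another pair — Ab3 → Bb2 — gives the same interval.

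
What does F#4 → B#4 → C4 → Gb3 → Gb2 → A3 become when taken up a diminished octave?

A diminished octave up from F#4 gives F5.
B#4: an octave up reaches B, and 11 semitones makes it B5.
A diminished octave up from C4 gives Cb5.
Gb3 up a diminished octave is Gbb4.
A diminished octave up from Gb2 gives Gbb3.
A3 up a diminished octave is Ab4.

F5 B5 Cb5 Gbb4 Gbb3 Ab4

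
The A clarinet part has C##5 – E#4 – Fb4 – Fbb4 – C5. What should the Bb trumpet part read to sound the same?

B##4 D##4 Eb4 Ebb4 B4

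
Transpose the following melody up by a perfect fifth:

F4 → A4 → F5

C5 E5 C6

F4 up a perfect fifth is C5.
A4: a fifth up reaches E, and 7 semitones makes it E5.
F5 up a perfect fifth is C6.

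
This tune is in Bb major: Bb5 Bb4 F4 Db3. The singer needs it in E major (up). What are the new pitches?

E6 E5 B4 G3

From Bb up to E is an augmented fourth; apply that to each pitch.
Bb5 gives E6
Bb4 gives E5
F4 gives B4
Db3 gives G3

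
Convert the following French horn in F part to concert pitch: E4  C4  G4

A3 F3 C4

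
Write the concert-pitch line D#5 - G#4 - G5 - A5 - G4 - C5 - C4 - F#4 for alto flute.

G#5 C#5 C6 D6 C5 F5 F4 B4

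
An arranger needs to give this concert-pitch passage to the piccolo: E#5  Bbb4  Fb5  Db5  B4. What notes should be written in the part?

E#4 Bbb3 Fb4 Db4 B3

Written C4 sounds as C5 on the piccolo, so concert pitches are written a perfect octave down.
E#5 -> E#4
Bbb4 -> Bbb3
Fb5 -> Fb4
Db5 -> Db4
B4 -> B3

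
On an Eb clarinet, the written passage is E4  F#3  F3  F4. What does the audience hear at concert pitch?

Written C4 on the Eb clarinet sounds as Eb4, a minor third higher; apply that shift to every note.
E4 → G4
F#3 → A3
F3 → Ab3
F4 → Ab4

G4 A3 Ab3 Ab4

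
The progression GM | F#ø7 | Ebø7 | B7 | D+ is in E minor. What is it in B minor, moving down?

E minor down to B minor is a perfect fourth; each chord root moves by that interval while the quality stays the same.
GM: root G down a perfect fourth → D, giving DM.
F#ø7: root F# down a perfect fourth → C#, giving C#ø7.
Ebø7: root Eb down a perfect fourth → Bb, giving Bbø7.
B7: root B down a perfect fourth → F#, giving F#7.
D+: root D down a perfect fourth → A, giving A+.

DM C#ø7 Bbø7 F#7 A+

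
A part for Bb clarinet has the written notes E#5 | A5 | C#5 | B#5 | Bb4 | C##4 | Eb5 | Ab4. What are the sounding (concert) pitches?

Written C4 on the Bb clarinet sounds as Bb3, a major second lower; apply that shift to every note.
E#5 -> D#5
A5 -> G5
C#5 -> B4
B#5 -> A#5
Bb4 -> Ab4
C##4 -> B#3
Eb5 -> Db5
Ab4 -> Gb4

D#5 G5 B4 A#5 Ab4 B#3 Db5 Gb4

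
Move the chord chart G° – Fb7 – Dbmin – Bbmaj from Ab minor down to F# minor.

E#° D7 Bmin G#maj

Ab minor down to F# minor is a diminished third; each chord root moves by that interval while the quality stays the same.
G°: root G down a diminished third → E#, giving E#°.
Fb7: root Fb down a diminished third → D, giving D7.
Dbmin: root Db down a diminished third → B, giving Bmin.
Bbmaj: root Bb down a diminished third → G#, giving G#maj.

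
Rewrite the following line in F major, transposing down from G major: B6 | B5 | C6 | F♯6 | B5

A6 A5 Bb5 E6 A5

G major to F major down is a major second, so every note moves down by that interval.
B6 → A6
B5 → A5
C6 → Bb5
F#6 → E6
B5 → A5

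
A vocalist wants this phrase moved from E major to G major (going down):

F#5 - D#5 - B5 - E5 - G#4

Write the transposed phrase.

From E down to G is a major sixth; apply that to each pitch.
F#5 becomes A4
D#5 becomes F#4
B5 becomes D5
E5 becomes G4
G#4 becomes B3

A4 F#4 D5 G4 B3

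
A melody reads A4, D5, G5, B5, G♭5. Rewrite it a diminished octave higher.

A4 gives Ab5
D5 gives Db6
G5 gives Gb6
B5 gives Bb6
Gb5 gives Gbb6

Ab5 Db6 Gb6 Bb6 Gbb6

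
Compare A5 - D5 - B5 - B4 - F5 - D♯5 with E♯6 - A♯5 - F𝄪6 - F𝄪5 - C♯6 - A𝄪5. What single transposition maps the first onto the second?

up an augmented fifth

From A5 to E#6 is 5 letter names — a fifth of some quality.
A5 to E#6 is 8 semitones, which makes it an augmented fifth; the second version is higher, so the direction is up.
Checking another pair — D#5 → A##5 — gives the same interval.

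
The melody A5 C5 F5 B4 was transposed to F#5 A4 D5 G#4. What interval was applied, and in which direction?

down a minor third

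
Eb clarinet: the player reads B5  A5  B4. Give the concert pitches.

D6 C6 D5

Written C4 on the Eb clarinet sounds as Eb4, a minor third higher; apply that shift to every note.
B5 becomes D6
A5 becomes C6
B4 becomes D5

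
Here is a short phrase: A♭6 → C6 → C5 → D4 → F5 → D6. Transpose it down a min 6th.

C6 E5 E4 F#3 A4 F#5

Ab6 to C6
C6 to E5
C5 to E4
D4 to F#3
F5 to A4
D6 to F#5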